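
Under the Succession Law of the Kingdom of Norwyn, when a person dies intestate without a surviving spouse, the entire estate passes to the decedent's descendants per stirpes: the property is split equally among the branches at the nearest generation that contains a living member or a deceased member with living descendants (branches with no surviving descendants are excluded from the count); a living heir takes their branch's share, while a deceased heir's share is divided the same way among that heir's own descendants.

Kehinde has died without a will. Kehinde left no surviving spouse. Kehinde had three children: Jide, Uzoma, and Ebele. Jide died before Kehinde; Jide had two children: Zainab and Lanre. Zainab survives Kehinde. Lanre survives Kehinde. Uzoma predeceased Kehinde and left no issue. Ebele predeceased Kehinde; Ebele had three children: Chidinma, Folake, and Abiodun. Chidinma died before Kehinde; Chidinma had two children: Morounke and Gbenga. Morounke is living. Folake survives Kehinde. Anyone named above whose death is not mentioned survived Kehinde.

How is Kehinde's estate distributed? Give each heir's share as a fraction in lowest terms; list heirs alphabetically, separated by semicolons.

Abiodun 1/6; Folake 1/6; Gbenga 1/12; Lanre 1/4; Morounke 1/12; Zainab 1/4

There is no surviving spouse, so the entire estate passes to Kehinde's descendants per stirpes.
Uzoma left no surviving issue, so that branch lapses and is disregarded.
The estate is divided into 2 equal shares of 1/2 among Jide, Ebele.
Jide predeceased; the 1/2 allotted to Jide's branch passes to Jide's issue by representation.
The 1/2 is divided into 2 equal shares of 1/4 among Zainab, Lanre.
Zainab is living and takes 1/4.
Lanre is living and takes 1/4.
Ebele predeceased; the 1/2 allotted to Ebele's branch passes to Ebele's issue by representation.
The 1/2 is divided into 3 equal shares of 1/6 among Chidinma, Folake, Abiodun.
Chidinma predeceased; the 1/6 allotted to Chidinma's branch passes to Chidinma's issue by representation.
The 1/6 is divided into 2 equal shares of 1/12 among Morounke, Gbenga.
Morounke is living and takes 1/12.
Gbenga is living and takes 1/12.
Folake is living and takes 1/6.
Abiodun is living and takes 1/6.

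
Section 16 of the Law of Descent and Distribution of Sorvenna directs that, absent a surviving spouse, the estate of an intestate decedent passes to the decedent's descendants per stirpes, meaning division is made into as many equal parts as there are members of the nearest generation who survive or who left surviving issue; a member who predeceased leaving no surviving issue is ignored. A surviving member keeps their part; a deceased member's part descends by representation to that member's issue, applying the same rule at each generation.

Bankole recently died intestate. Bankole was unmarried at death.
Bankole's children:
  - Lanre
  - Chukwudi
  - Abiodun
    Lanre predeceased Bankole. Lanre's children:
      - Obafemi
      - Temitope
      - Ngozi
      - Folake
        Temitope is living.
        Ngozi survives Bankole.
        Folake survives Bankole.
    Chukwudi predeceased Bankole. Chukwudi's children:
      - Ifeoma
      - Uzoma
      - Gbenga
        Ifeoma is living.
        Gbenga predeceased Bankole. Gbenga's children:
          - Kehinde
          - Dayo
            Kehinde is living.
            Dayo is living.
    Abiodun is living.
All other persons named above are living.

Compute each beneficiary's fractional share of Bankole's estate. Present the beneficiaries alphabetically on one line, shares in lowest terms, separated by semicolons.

Abiodun 1/3; Dayo 1/18; Folake 1/12; Ifeoma 1/9; Kehinde 1/18; Ngozi 1/12; Obafemi 1/12; Temitope 1/12; Uzoma 1/9

There is no surviving spouse, so the entire estate passes to Bankole's descendants per stirpes.
The estate is divided into 3 equal shares of 1/3 among Lanre, Chukwudi, Abiodun.
Lanre predeceased; the 1/3 allotted to Lanre's branch passes to Lanre's issue by representation.
The 1/3 is divided into 4 equal shares of 1/12 among Obafemi, Temitope, Ngozi, Folake.
Obafemi is living and takes 1/12.
Temitope is living and takes 1/12.
Ngozi is living and takes 1/12.
Folake is living and takes 1/12.
Chukwudi predeceased; the 1/3 allotted to Chukwudi's branch passes to Chukwudi's issue by representation.
The 1/3 is divided into 3 equal shares of 1/9 among Ifeoma, Uzoma, Gbenga.
Ifeoma is living and takes 1/9.
Uzoma is living and takes 1/9.
Gbenga predeceased; the 1/9 allotted to Gbenga's branch passes to Gbenga's issue by representation.
The 1/9 is divided into 2 equal shares of 1/18 among Kehinde, Dayo.
Kehinde is living and takes 1/18.
Dayo is living and takes 1/18.
Abiodun is living and takes 1/3.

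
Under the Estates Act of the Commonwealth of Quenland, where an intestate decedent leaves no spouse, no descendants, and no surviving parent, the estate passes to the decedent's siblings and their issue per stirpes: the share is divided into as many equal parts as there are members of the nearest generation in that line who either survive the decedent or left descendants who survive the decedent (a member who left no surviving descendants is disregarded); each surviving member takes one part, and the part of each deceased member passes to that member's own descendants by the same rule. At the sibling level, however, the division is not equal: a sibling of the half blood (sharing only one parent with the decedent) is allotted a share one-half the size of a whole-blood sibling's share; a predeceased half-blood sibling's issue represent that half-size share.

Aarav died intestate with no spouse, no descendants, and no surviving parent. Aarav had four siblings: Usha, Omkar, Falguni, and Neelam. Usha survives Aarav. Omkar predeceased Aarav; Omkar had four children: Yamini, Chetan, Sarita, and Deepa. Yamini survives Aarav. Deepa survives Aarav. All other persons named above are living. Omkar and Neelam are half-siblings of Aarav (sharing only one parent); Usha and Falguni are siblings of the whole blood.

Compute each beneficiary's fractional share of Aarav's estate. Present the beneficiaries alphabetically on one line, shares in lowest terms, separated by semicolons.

No spouse, descendants, or parent survives, so the estate passes to Aarav's siblings per stirpes.
Half-blood siblings count for one-half the weight of whole-blood siblings at the initial division.
Dividing 1 in proportion to weights (total weight 3): Usha (weight 1) → 1/3; Omkar (weight 1/2) → 1/6; Falguni (weight 1) → 1/3; Neelam (weight 1/2) → 1/6.
Usha is living and takes 1/3.
Omkar predeceased; the 1/6 allotted to Omkar's branch passes to Omkar's issue by representation.
The 1/6 is divided into 4 equal shares of 1/24 among Yamini, Chetan, Sarita, Deepa.
Yamini is living and takes 1/24.
Chetan is living and takes 1/24.
Sarita is living and takes 1/24.
Deepa is living and takes 1/24.
Falguni is living and takes 1/3.
Neelam is living and takes 1/6.

Chetan 1/24; Deepa 1/24; Falguni 1/3; Neelam 1/6; Sarita 1/24; Usha 1/3; Yamini 1/24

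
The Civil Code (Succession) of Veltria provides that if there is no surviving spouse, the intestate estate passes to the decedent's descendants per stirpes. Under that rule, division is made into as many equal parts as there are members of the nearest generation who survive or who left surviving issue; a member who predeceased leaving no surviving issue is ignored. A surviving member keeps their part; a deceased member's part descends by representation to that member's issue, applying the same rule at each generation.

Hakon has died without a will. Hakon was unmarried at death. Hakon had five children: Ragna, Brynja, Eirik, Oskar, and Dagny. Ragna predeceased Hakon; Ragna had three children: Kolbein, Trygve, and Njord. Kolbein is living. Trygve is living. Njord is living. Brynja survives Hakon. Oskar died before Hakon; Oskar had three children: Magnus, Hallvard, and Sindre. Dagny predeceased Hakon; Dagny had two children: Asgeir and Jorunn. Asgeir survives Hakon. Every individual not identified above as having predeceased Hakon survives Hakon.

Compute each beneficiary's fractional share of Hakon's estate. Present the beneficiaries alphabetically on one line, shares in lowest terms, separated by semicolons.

There is no surviving spouse, so the entire estate passes to Hakon's descendants per stirpes.
The estate is divided into 5 equal shares of 1/5 among Ragna, Brynja, Eirik, Oskar, Dagny.
Ragna predeceased; the 1/5 allotted to Ragna's branch passes to Ragna's issue by representation.
The 1/5 is divided into 3 equal shares of 1/15 among Kolbein, Trygve, Njord.
Kolbein is living and takes 1/15.
Trygve is living and takes 1/15.
Njord is living and takes 1/15.
Brynja is living and takes 1/5.
Eirik is living and takes 1/5.
Oskar predeceased; the 1/5 allotted to Oskar's branch passes to Oskar's issue by representation.
The 1/5 is divided into 3 equal shares of 1/15 among Magnus, Hallvard, Sindre.
Magnus is living and takes 1/15.
Hallvard is living and takes 1/15.
Sindre is living and takes 1/15.
Dagny predeceased; the 1/5 allotted to Dagny's branch passes to Dagny's issue by representation.
The 1/5 is divided into 2 equal shares of 1/10 among Asgeir, Jorunn.
Asgeir is living and takes 1/10.
Jorunn is living and takes 1/10.

Asgeir 1/10; Brynja 1/5; Eirik 1/5; Hallvard 1/15; Jorunn 1/10; Kolbein 1/15; Magnus 1/15; Njord 1/15; Sindre 1/15; Trygve 1/15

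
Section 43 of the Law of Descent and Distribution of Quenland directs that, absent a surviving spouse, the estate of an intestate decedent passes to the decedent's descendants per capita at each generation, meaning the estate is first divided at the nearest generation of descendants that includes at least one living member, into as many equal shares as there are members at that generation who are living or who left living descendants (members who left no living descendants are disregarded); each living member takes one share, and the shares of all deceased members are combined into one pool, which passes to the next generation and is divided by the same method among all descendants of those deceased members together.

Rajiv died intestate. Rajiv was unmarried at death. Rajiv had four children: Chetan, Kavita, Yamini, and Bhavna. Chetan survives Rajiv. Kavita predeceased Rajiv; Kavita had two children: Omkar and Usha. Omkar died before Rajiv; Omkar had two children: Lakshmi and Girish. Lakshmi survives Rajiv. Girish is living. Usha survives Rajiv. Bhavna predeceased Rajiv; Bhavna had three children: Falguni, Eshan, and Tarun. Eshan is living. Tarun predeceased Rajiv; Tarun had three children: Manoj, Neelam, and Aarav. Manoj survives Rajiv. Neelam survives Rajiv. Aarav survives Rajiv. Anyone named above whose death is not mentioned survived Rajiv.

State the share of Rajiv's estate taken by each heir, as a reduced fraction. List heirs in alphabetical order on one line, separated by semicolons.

There is no surviving spouse, so the entire estate passes to Rajiv's descendants per capita at each generation.
At generation 1 (Chetan, Kavita, Yamini, Bhavna) there are 4 shares of (1)/4 = 1/4 each.
Living: Chetan and Yamini — each takes 1/4.
Deceased: Kavita and Bhavna. Their combined 1/2 is pooled and carried to generation 2.
At generation 2 (Omkar, Usha, Falguni, Eshan, Tarun) there are 5 shares of (1/2)/5 = 1/10 each.
Living: Usha, Falguni, and Eshan — each takes 1/10.
Deceased: Omkar and Tarun. Their combined 1/5 is pooled and carried to generation 3.
At generation 3 (Lakshmi, Girish, Manoj, Neelam, Aarav) there are 5 shares of (1/5)/5 = 1/25 each.
Living: Lakshmi, Girish, Manoj, Neelam, and Aarav — each takes 1/25.

Aarav 1/25; Chetan 1/4; Eshan 1/10; Falguni 1/10; Girish 1/25; Lakshmi 1/25; Manoj 1/25; Neelam 1/25; Usha 1/10; Yamini 1/4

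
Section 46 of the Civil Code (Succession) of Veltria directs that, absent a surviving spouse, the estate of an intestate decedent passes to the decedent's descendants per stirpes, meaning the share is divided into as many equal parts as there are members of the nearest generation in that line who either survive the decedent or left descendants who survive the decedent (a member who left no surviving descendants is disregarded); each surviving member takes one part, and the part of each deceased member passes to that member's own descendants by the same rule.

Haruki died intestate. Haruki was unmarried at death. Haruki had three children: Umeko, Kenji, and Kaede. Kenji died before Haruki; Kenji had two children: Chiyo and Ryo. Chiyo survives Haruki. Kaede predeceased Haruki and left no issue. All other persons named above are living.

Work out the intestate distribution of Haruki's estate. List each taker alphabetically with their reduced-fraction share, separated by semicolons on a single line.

There is no surviving spouse, so the entire estate passes to Haruki's descendants per stirpes.
Kaede left no surviving issue, so that branch lapses and is disregarded.
The estate is divided into 2 equal shares of 1/2 among Umeko, Kenji.
Umeko is living and takes 1/2.
Kenji predeceased; the 1/2 allotted to Kenji's branch passes to Kenji's issue by representation.
The 1/2 is divided into 2 equal shares of 1/4 among Chiyo, Ryo.
Chiyo is living and takes 1/4.
Ryo is living and takes 1/4.

Chiyo 1/4; Ryo 1/4; Umeko 1/2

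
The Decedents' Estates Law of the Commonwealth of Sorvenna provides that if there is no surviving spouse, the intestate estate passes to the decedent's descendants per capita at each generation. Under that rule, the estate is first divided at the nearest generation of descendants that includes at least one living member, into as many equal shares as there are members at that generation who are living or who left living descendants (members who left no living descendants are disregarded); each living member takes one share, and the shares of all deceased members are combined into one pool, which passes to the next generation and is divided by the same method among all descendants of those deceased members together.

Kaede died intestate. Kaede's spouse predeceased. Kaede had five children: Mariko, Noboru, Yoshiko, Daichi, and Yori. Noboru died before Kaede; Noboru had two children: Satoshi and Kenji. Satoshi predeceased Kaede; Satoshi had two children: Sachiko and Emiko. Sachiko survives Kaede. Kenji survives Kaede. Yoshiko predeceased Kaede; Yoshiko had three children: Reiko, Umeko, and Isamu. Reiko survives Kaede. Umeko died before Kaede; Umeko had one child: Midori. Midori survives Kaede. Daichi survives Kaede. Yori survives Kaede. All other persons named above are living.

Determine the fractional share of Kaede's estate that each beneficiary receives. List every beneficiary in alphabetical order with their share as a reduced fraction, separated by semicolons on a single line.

Daichi 1/5; Emiko 4/75; Isamu 2/25; Kenji 2/25; Mariko 1/5; Midori 4/75; Reiko 2/25; Sachiko 4/75; Yori 1/5

There is no surviving spouse, so the entire estate passes to Kaede's descendants per capita at each generation.
At generation 1 (Mariko, Noboru, Yoshiko, Daichi, Yori) there are 5 shares of (1)/5 = 1/5 each.
Living: Mariko, Daichi, and Yori — each takes 1/5.
Deceased: Noboru and Yoshiko. Their combined 2/5 is pooled and carried to generation 2.
At generation 2 (Satoshi, Kenji, Reiko, Umeko, Isamu) there are 5 shares of (2/5)/5 = 2/25 each.
Living: Kenji, Reiko, and Isamu — each takes 2/25.
Deceased: Satoshi and Umeko. Their combined 4/25 is pooled and carried to generation 3.
At generation 3 (Sachiko, Emiko, Midori) there are 3 shares of (4/25)/3 = 4/75 each.
Living: Sachiko, Emiko, and Midori — each takes 4/75.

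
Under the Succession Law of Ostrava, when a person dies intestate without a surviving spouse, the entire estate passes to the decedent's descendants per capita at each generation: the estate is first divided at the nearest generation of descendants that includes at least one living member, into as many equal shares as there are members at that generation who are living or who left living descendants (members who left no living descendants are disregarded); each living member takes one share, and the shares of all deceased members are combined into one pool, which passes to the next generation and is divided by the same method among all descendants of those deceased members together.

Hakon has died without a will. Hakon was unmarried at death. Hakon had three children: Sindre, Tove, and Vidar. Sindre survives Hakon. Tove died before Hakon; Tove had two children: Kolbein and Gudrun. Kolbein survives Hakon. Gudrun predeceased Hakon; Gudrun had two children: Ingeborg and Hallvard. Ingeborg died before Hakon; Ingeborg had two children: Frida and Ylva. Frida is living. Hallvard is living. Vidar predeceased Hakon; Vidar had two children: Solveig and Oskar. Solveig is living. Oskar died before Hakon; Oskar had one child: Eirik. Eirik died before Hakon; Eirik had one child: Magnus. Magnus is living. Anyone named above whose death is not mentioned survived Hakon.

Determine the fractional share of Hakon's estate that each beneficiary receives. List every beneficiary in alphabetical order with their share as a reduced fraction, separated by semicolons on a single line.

Frida 2/27; Hallvard 1/9; Kolbein 1/6; Magnus 2/27; Sindre 1/3; Solveig 1/6; Ylva 2/27

There is no surviving spouse, so the entire estate passes to Hakon's descendants per capita at each generation.
At generation 1 (Sindre, Tove, Vidar) there are 3 shares of (1)/3 = 1/3 each.
Living: Sindre — each takes 1/3.
Deceased: Tove and Vidar. Their combined 2/3 is pooled and carried to generation 2.
At generation 2 (Kolbein, Gudrun, Solveig, Oskar) there are 4 shares of (2/3)/4 = 1/6 each.
Living: Kolbein and Solveig — each takes 1/6.
Deceased: Gudrun and Oskar. Their combined 1/3 is pooled and carried to generation 3.
At generation 3 (Ingeborg, Hallvard, Eirik) there are 3 shares of (1/3)/3 = 1/9 each.
Living: Hallvard — each takes 1/9.
Deceased: Ingeborg and Eirik. Their combined 2/9 is pooled and carried to generation 4.
At generation 4 (Frida, Ylva, Magnus) there are 3 shares of (2/9)/3 = 2/27 each.
Living: Frida, Ylva, and Magnus — each takes 2/27.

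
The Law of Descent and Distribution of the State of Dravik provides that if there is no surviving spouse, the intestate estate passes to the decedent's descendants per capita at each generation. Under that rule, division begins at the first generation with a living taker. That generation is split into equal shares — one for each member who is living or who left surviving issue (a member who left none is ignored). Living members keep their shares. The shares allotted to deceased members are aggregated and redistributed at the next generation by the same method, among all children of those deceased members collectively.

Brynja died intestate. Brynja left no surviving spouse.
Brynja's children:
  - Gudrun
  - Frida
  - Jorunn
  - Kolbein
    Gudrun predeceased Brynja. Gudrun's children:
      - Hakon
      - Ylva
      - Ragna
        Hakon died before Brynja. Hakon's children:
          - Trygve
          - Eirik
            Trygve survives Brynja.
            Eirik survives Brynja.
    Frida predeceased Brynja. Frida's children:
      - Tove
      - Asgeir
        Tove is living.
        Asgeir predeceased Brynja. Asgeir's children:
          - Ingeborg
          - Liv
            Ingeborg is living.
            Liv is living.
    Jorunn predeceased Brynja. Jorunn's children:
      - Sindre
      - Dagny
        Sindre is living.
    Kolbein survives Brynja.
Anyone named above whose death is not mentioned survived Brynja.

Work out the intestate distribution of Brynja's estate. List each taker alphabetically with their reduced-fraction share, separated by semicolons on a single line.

Dagny 3/28; Eirik 3/56; Ingeborg 3/56; Kolbein 1/4; Liv 3/56; Ragna 3/28; Sindre 3/28; Tove 3/28; Trygve 3/56; Ylva 3/28

There is no surviving spouse, so the entire estate passes to Brynja's descendants per capita at each generation.
At generation 1 (Gudrun, Frida, Jorunn, Kolbein) there are 4 shares of (1)/4 = 1/4 each.
Living: Kolbein — each takes 1/4.
Deceased: Gudrun, Frida, and Jorunn. Their combined 3/4 is pooled and carried to generation 2.
At generation 2 (Hakon, Ylva, Ragna, Tove, Asgeir, Sindre, Dagny) there are 7 shares of (3/4)/7 = 3/28 each.
Living: Ylva, Ragna, Tove, Sindre, and Dagny — each takes 3/28.
Deceased: Hakon and Asgeir. Their combined 3/14 is pooled and carried to generation 3.
At generation 3 (Trygve, Eirik, Ingeborg, Liv) there are 4 shares of (3/14)/4 = 3/56 each.
Living: Trygve, Eirik, Ingeborg, and Liv — each takes 3/56.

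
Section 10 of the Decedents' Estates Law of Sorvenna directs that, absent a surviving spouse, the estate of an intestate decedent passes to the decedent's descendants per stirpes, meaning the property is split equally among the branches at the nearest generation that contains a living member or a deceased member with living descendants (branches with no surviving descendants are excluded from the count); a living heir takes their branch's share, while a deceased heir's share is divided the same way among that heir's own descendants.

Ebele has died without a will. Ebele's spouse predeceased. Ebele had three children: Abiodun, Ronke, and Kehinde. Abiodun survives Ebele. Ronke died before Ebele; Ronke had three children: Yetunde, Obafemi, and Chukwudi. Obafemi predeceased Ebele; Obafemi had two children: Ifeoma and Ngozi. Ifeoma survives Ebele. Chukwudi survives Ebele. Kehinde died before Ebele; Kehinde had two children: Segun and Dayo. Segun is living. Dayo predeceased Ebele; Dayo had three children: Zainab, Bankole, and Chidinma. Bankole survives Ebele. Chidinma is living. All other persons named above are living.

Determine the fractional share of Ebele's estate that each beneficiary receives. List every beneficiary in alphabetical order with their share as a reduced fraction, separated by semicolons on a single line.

Abiodun 1/3; Bankole 1/18; Chidinma 1/18; Chukwudi 1/9; Ifeoma 1/18; Ngozi 1/18; Segun 1/6; Yetunde 1/9; Zainab 1/18

There is no surviving spouse, so the entire estate passes to Ebele's descendants per stirpes.
The estate is divided into 3 equal shares of 1/3 among Abiodun, Ronke, Kehinde.
Abiodun is living and takes 1/3.
Ronke predeceased; the 1/3 allotted to Ronke's branch passes to Ronke's issue by representation.
The 1/3 is divided into 3 equal shares of 1/9 among Yetunde, Obafemi, Chukwudi.
Yetunde is living and takes 1/9.
Obafemi predeceased; the 1/9 allotted to Obafemi's branch passes to Obafemi's issue by representation.
The 1/9 is divided into 2 equal shares of 1/18 among Ifeoma, Ngozi.
Ifeoma is living and takes 1/18.
Ngozi is living and takes 1/18.
Chukwudi is living and takes 1/9.
Kehinde predeceased; the 1/3 allotted to Kehinde's branch passes to Kehinde's issue by representation.
The 1/3 is divided into 2 equal shares of 1/6 among Segun, Dayo.
Segun is living and takes 1/6.
Dayo predeceased; the 1/6 allotted to Dayo's branch passes to Dayo's issue by representation.
The 1/6 is divided into 3 equal shares of 1/18 among Zainab, Bankole, Chidinma.
Zainab is living and takes 1/18.
Bankole is living and takes 1/18.
Chidinma is living and takes 1/18.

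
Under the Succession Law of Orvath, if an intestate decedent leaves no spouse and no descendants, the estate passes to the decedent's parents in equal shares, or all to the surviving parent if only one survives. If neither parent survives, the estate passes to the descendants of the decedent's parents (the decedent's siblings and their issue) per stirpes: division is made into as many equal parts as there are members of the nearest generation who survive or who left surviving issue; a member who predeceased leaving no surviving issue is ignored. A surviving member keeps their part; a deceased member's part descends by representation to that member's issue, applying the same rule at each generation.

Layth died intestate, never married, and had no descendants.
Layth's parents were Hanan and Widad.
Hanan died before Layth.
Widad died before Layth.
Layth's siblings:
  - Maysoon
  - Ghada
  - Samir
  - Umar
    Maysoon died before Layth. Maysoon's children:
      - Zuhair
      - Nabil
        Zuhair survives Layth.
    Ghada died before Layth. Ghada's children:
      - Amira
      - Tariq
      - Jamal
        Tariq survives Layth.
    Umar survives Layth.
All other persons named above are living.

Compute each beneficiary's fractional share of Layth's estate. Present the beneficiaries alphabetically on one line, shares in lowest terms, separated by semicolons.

Neither parent survives and there are no descendants, so the estate passes to Layth's siblings and their issue per stirpes.
The estate is divided into 4 equal shares of 1/4 among Maysoon, Ghada, Samir, Umar.
Maysoon predeceased; the 1/4 allotted to Maysoon's branch passes to Maysoon's issue by representation.
The 1/4 is divided into 2 equal shares of 1/8 among Zuhair, Nabil.
Zuhair is living and takes 1/8.
Nabil is living and takes 1/8.
Ghada predeceased; the 1/4 allotted to Ghada's branch passes to Ghada's issue by representation.
The 1/4 is divided into 3 equal shares of 1/12 among Amira, Tariq, Jamal.
Amira is living and takes 1/12.
Tariq is living and takes 1/12.
Jamal is living and takes 1/12.
Samir is living and takes 1/4.
Umar is living and takes 1/4.

Amira 1/12; Jamal 1/12; Nabil 1/8; Samir 1/4; Tariq 1/12; Umar 1/4; Zuhair 1/8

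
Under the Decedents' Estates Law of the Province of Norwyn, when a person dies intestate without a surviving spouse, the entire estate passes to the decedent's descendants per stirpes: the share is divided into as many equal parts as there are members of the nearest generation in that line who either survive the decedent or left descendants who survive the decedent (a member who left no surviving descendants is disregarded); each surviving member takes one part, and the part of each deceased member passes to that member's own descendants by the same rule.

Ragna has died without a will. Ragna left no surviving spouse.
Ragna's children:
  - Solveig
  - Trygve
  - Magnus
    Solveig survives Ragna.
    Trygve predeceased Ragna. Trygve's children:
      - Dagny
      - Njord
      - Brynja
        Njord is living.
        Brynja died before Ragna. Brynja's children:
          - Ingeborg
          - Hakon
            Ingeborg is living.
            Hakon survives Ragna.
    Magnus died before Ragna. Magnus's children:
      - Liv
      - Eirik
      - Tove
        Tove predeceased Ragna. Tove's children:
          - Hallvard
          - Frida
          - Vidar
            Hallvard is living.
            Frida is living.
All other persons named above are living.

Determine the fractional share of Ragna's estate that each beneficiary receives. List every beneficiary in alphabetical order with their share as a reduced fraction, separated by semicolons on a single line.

Dagny 1/9; Eirik 1/9; Frida 1/27; Hakon 1/18; Hallvard 1/27; Ingeborg 1/18; Liv 1/9; Njord 1/9; Solveig 1/3; Vidar 1/27

There is no surviving spouse, so the entire estate passes to Ragna's descendants per stirpes.
The estate is divided into 3 equal shares of 1/3 among Solveig, Trygve, Magnus.
Solveig is living and takes 1/3.
Trygve predeceased; the 1/3 allotted to Trygve's branch passes to Trygve's issue by representation.
The 1/3 is divided into 3 equal shares of 1/9 among Dagny, Njord, Brynja.
Dagny is living and takes 1/9.
Njord is living and takes 1/9.
Brynja predeceased; the 1/9 allotted to Brynja's branch passes to Brynja's issue by representation.
The 1/9 is divided into 2 equal shares of 1/18 among Ingeborg, Hakon.
Ingeborg is living and takes 1/18.
Hakon is living and takes 1/18.
Magnus predeceased; the 1/3 allotted to Magnus's branch passes to Magnus's issue by representation.
The 1/3 is divided into 3 equal shares of 1/9 among Liv, Eirik, Tove.
Liv is living and takes 1/9.
Eirik is living and takes 1/9.
Tove predeceased; the 1/9 allotted to Tove's branch passes to Tove's issue by representation.
The 1/9 is divided into 3 equal shares of 1/27 among Hallvard, Frida, Vidar.
Hallvard is living and takes 1/27.
Frida is living and takes 1/27.
Vidar is living and takes 1/27.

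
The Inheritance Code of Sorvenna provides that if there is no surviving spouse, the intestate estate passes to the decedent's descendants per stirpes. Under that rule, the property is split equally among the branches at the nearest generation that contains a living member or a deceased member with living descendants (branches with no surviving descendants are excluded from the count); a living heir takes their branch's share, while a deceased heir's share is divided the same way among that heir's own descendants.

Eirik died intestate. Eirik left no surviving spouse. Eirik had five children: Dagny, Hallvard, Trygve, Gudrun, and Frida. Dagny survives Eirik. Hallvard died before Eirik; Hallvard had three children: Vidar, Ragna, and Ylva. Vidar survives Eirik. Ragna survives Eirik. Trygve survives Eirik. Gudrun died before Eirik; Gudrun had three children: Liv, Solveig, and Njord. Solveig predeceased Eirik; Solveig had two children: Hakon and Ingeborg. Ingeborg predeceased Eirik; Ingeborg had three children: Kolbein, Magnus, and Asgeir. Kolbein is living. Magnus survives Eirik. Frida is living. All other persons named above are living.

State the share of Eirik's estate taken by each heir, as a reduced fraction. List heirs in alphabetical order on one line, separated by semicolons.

There is no surviving spouse, so the entire estate passes to Eirik's descendants per stirpes.
The estate is divided into 5 equal shares of 1/5 among Dagny, Hallvard, Trygve, Gudrun, Frida.
Dagny is living and takes 1/5.
Hallvard predeceased; the 1/5 allotted to Hallvard's branch passes to Hallvard's issue by representation.
The 1/5 is divided into 3 equal shares of 1/15 among Vidar, Ragna, Ylva.
Vidar is living and takes 1/15.
Ragna is living and takes 1/15.
Ylva is living and takes 1/15.
Trygve is living and takes 1/5.
Gudrun predeceased; the 1/5 allotted to Gudrun's branch passes to Gudrun's issue by representation.
The 1/5 is divided into 3 equal shares of 1/15 among Liv, Solveig, Njord.
Liv is living and takes 1/15.
Solveig predeceased; the 1/15 allotted to Solveig's branch passes to Solveig's issue by representation.
The 1/15 is divided into 2 equal shares of 1/30 among Hakon, Ingeborg.
Hakon is living and takes 1/30.
Ingeborg predeceased; the 1/30 allotted to Ingeborg's branch passes to Ingeborg's issue by representation.
The 1/30 is divided into 3 equal shares of 1/90 among Kolbein, Magnus, Asgeir.
Kolbein is living and takes 1/90.
Magnus is living and takes 1/90.
Asgeir is living and takes 1/90.
Njord is living and takes 1/15.
Frida is living and takes 1/5.

Asgeir 1/90; Dagny 1/5; Frida 1/5; Hakon 1/30; Kolbein 1/90; Liv 1/15; Magnus 1/90; Njord 1/15; Ragna 1/15; Trygve 1/5; Vidar 1/15; Ylva 1/15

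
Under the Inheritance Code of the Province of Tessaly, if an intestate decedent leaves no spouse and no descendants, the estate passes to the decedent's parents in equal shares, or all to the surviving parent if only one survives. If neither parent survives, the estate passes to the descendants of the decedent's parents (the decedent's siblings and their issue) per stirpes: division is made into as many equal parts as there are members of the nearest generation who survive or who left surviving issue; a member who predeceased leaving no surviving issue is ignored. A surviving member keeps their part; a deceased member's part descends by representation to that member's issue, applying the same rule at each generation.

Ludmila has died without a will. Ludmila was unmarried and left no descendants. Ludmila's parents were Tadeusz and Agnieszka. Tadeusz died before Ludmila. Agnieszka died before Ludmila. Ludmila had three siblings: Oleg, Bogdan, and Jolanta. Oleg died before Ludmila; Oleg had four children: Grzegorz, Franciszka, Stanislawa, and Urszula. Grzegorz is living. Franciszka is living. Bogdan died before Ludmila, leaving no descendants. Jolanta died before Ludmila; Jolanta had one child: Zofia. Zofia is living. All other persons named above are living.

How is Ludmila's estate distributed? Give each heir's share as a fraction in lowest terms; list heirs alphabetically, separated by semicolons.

Franciszka 1/8; Grzegorz 1/8; Stanislawa 1/8; Urszula 1/8; Zofia 1/2

Neither parent survives and there are no descendants, so the estate passes to Ludmila's siblings and their issue per stirpes.
Bogdan left no surviving issue, so that branch lapses and is disregarded.
The estate is divided into 2 equal shares of 1/2 among Oleg, Jolanta.
Oleg predeceased; the 1/2 allotted to Oleg's branch passes to Oleg's issue by representation.
The 1/2 is divided into 4 equal shares of 1/8 among Grzegorz, Franciszka, Stanislawa, Urszula.
Grzegorz is living and takes 1/8.
Franciszka is living and takes 1/8.
Stanislawa is living and takes 1/8.
Urszula is living and takes 1/8.
Jolanta predeceased; the 1/2 allotted to Jolanta's branch passes to Jolanta's issue by representation.
Zofia is the sole taker at this level and receives the full 1/2.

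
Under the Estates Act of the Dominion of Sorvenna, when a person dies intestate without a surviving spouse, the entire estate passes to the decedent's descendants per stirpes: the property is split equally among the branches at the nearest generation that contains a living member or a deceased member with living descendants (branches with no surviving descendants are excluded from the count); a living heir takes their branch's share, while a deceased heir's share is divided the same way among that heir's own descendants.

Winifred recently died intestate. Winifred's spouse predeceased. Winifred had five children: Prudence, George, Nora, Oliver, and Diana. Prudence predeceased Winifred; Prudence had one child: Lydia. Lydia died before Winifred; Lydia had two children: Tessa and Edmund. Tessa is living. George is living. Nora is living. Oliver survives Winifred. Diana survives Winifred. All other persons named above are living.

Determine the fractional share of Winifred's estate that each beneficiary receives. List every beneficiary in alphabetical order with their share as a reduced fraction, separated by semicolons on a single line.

Diana 1/5; Edmund 1/10; George 1/5; Nora 1/5; Oliver 1/5; Tessa 1/10

There is no surviving spouse, so the entire estate passes to Winifred's descendants per stirpes.
The estate is divided into 5 equal shares of 1/5 among Prudence, George, Nora, Oliver, Diana.
Prudence predeceased; the 1/5 allotted to Prudence's branch passes to Prudence's issue by representation.
Lydia's line is the sole branch at this level, so the full 1/5 passes to Lydia's issue by representation.
The 1/5 is divided into 2 equal shares of 1/10 among Tessa, Edmund.
Tessa is living and takes 1/10.
Edmund is living and takes 1/10.
George is living and takes 1/5.
Nora is living and takes 1/5.
Oliver is living and takes 1/5.
Diana is living and takes 1/5.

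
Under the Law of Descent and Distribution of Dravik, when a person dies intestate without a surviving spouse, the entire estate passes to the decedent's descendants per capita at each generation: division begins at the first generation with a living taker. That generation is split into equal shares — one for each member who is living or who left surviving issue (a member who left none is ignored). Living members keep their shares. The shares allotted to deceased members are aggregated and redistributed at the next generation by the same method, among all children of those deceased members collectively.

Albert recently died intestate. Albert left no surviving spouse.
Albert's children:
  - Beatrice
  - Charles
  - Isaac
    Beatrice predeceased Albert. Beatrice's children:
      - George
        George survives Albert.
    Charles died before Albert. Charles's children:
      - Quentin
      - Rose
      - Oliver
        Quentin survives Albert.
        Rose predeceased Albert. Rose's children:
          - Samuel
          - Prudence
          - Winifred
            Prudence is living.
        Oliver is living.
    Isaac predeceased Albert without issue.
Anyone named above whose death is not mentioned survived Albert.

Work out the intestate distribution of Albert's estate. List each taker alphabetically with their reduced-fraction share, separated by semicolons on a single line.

George 1/4; Oliver 1/4; Prudence 1/12; Quentin 1/4; Samuel 1/12; Winifred 1/12

There is no surviving spouse, so the entire estate passes to Albert's descendants per capita at each generation.
No one at generation 1 (Beatrice, Charles) is living; moving to the next generation.
At generation 2 (George, Quentin, Rose, Oliver) there are 4 shares of (1)/4 = 1/4 each.
Living: George, Quentin, and Oliver — each takes 1/4.
Deceased: Rose. That 1/4 share is carried to generation 3.
At generation 3 (Samuel, Prudence, Winifred) there are 3 shares of (1/4)/3 = 1/12 each.
Living: Samuel, Prudence, and Winifred — each takes 1/12.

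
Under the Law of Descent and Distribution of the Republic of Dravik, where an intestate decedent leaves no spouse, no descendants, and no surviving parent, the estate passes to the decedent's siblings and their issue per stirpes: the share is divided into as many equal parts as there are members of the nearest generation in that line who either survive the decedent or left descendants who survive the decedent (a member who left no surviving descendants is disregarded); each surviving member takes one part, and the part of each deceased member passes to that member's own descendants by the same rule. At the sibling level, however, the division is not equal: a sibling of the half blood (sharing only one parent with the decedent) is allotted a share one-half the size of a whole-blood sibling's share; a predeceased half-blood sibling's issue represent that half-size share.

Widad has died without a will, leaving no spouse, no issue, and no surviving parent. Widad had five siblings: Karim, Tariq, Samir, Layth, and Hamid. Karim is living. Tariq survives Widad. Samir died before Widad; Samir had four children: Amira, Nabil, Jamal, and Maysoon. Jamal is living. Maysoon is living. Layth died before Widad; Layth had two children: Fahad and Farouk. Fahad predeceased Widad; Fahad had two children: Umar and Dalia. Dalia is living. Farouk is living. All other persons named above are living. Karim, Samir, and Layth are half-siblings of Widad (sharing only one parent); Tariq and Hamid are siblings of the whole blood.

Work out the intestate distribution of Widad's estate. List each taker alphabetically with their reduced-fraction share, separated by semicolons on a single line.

Amira 1/28; Dalia 1/28; Farouk 1/14; Hamid 2/7; Jamal 1/28; Karim 1/7; Maysoon 1/28; Nabil 1/28; Tariq 2/7; Umar 1/28

No spouse, descendants, or parent survives, so the estate passes to Widad's siblings per stirpes.
Half-blood siblings count for one-half the weight of whole-blood siblings at the initial division.
Dividing 1 in proportion to weights (total weight 7/2): Karim (weight 1/2) → 1/7; Tariq (weight 1) → 2/7; Samir (weight 1/2) → 1/7; Layth (weight 1/2) → 1/7; Hamid (weight 1) → 2/7.
Karim is living and takes 1/7.
Tariq is living and takes 2/7.
Samir predeceased; the 1/7 allotted to Samir's branch passes to Samir's issue by representation.
The 1/7 is divided into 4 equal shares of 1/28 among Amira, Nabil, Jamal, Maysoon.
Amira is living and takes 1/28.
Nabil is living and takes 1/28.
Jamal is living and takes 1/28.
Maysoon is living and takes 1/28.
Layth predeceased; the 1/7 allotted to Layth's branch passes to Layth's issue by representation.
The 1/7 is divided into 2 equal shares of 1/14 among Fahad, Farouk.
Fahad predeceased; the 1/14 allotted to Fahad's branch passes to Fahad's issue by representation.
The 1/14 is divided into 2 equal shares of 1/28 among Umar, Dalia.
Umar is living and takes 1/28.
Dalia is living and takes 1/28.
Farouk is living and takes 1/14.
Hamid is living and takes 2/7.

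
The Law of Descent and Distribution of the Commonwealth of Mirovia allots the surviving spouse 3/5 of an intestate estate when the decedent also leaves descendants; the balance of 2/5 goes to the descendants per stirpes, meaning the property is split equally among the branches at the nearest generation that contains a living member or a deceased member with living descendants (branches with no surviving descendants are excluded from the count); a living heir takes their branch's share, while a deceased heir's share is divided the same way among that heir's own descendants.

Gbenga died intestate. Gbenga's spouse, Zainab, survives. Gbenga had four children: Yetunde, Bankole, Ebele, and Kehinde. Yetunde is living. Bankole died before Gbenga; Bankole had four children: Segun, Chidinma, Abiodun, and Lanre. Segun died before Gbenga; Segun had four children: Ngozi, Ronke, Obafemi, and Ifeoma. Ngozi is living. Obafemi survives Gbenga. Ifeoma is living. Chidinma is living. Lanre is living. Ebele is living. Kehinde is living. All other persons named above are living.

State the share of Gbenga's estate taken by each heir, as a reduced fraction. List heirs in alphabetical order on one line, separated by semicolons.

Abiodun 1/40; Chidinma 1/40; Ebele 1/10; Ifeoma 1/160; Kehinde 1/10; Lanre 1/40; Ngozi 1/160; Obafemi 1/160; Ronke 1/160; Yetunde 1/10; Zainab 3/5

Zainab, as surviving spouse, takes 3/5.
The remaining 2/5 passes to Gbenga's descendants per stirpes.
The 2/5 is divided into 4 equal shares of 1/10 among Yetunde, Bankole, Ebele, Kehinde.
Yetunde is living and takes 1/10.
Bankole predeceased; the 1/10 allotted to Bankole's branch passes to Bankole's issue by representation.
The 1/10 is divided into 4 equal shares of 1/40 among Segun, Chidinma, Abiodun, Lanre.
Segun predeceased; the 1/40 allotted to Segun's branch passes to Segun's issue by representation.
The 1/40 is divided into 4 equal shares of 1/160 among Ngozi, Ronke, Obafemi, Ifeoma.
Ngozi is living and takes 1/160.
Ronke is living and takes 1/160.
Obafemi is living and takes 1/160.
Ifeoma is living and takes 1/160.
Chidinma is living and takes 1/40.
Abiodun is living and takes 1/40.
Lanre is living and takes 1/40.
Ebele is living and takes 1/10.
Kehinde is living and takes 1/10.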